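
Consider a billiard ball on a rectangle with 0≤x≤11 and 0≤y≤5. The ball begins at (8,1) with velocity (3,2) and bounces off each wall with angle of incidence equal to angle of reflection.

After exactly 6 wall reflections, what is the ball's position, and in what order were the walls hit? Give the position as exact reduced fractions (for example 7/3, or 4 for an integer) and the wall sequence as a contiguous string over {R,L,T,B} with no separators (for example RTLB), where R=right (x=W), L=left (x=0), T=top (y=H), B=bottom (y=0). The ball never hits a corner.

Final position: (11,7/3)
Wall sequence: RTBLTR

1. t=1 → R at (11,3); v=(-3,2)
2. t=1 → T at (8,5); v=(-3,-2)
3. t=5/2 → B at (1/2,0); v=(-3,2)
4. t=1/6 → L at (0,1/3); v=(3,2)
5. t=7/3 → T at (7,5); v=(3,-2)
6. t=4/3 → R at (11,7/3); v=(-3,-2)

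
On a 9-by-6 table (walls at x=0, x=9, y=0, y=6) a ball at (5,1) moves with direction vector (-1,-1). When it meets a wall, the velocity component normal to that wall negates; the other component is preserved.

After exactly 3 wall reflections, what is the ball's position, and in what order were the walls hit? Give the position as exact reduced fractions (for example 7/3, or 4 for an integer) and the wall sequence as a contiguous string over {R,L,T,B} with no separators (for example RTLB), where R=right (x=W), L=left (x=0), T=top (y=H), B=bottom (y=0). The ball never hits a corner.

1. t=1 → B at (4,0); v=(-1,1)
2. t=4 → L at (0,4); v=(1,1)
3. t=2 → T at (2,6); v=(1,-1)

Final position: (2,6)
Wall sequence: BLT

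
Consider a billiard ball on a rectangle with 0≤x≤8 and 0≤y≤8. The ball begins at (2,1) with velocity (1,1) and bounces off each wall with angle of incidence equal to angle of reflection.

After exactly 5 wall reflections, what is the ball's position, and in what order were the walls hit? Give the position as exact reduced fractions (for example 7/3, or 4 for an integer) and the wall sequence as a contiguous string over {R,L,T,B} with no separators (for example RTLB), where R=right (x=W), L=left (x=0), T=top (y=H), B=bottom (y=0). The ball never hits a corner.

Final position: (8,7)
Wall sequence: RTLBR

1. t=6 → R at (8,7); v=(-1,1)
2. t=1 → T at (7,8); v=(-1,-1)
3. t=7 → L at (0,1); v=(1,-1)
4. t=1 → B at (1,0); v=(1,1)
5. t=7 → R at (8,7); v=(-1,1)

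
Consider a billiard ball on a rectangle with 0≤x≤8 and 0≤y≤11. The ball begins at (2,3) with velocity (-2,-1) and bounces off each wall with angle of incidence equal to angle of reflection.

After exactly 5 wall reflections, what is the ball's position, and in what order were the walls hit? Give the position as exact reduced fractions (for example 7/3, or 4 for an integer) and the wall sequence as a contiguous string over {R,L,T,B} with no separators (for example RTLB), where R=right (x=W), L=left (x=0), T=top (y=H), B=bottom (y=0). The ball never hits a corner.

Final position: (8,10)
Wall sequence: LBRLR

1. t=1 → L at (0,2); v=(2,-1)
2. t=2 → B at (4,0); v=(2,1)
3. t=2 → R at (8,2); v=(-2,1)
4. t=4 → L at (0,6); v=(2,1)
5. t=4 → R at (8,10); v=(-2,1)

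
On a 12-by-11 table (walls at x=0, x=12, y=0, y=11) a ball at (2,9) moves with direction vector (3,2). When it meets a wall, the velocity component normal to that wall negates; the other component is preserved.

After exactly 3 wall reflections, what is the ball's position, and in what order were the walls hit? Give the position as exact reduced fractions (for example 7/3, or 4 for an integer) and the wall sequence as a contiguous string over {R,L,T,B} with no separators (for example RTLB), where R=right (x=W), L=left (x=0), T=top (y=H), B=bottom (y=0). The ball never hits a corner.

1. t=1 → T at (5,11); v=(3,-2)
2. t=7/3 → R at (12,19/3); v=(-3,-2)
3. t=19/6 → B at (5/2,0); v=(-3,2)

Final position: (5/2,0)
Wall sequence: TRB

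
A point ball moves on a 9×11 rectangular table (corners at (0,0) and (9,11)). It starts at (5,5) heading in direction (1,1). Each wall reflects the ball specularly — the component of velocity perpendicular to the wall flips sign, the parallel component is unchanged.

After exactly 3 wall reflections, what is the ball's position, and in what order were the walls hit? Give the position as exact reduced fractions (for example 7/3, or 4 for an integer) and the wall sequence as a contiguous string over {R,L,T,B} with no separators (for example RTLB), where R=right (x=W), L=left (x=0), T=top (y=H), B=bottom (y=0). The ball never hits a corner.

Final position: (0,4)
Wall sequence: RTL

1. t=4 → R at (9,9); v=(-1,1)
2. t=2 → T at (7,11); v=(-1,-1)
3. t=7 → L at (0,4); v=(1,-1)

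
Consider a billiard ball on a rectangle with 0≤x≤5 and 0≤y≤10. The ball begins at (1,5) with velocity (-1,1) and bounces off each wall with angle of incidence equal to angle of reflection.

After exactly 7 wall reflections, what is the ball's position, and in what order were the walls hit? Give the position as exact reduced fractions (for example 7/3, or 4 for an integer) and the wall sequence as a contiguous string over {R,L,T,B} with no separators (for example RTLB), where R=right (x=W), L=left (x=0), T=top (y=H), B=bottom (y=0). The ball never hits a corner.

1. t=1 → L at (0,6); v=(1,1)
2. t=4 → T at (4,10); v=(1,-1)
3. t=1 → R at (5,9); v=(-1,-1)
4. t=5 → L at (0,4); v=(1,-1)
5. t=4 → B at (4,0); v=(1,1)
6. t=1 → R at (5,1); v=(-1,1)
7. t=5 → L at (0,6); v=(1,1)

Final position: (0,6)
Wall sequence: LTRLBRL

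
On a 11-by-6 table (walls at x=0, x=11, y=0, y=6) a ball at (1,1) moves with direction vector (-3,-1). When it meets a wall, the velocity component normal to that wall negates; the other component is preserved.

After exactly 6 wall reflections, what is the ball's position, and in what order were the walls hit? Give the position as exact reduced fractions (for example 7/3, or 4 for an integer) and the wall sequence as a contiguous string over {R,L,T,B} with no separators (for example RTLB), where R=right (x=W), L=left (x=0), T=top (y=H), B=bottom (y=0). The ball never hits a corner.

Final position: (11,5/3)
Wall sequence: LBRTLR

1. t=1/3 → L at (0,2/3); v=(3,-1)
2. t=2/3 → B at (2,0); v=(3,1)
3. t=3 → R at (11,3); v=(-3,1)
4. t=3 → T at (2,6); v=(-3,-1)
5. t=2/3 → L at (0,16/3); v=(3,-1)
6. t=11/3 → R at (11,5/3); v=(-3,-1)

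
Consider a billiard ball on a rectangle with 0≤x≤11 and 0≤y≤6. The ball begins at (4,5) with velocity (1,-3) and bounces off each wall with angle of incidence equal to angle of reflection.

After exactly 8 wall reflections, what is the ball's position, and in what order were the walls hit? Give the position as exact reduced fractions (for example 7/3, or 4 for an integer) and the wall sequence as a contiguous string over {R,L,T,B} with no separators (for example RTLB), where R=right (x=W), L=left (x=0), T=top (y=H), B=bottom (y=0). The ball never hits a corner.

1. t=5/3 → B at (17/3,0); v=(1,3)
2. t=2 → T at (23/3,6); v=(1,-3)
3. t=2 → B at (29/3,0); v=(1,3)
4. t=4/3 → R at (11,4); v=(-1,3)
5. t=2/3 → T at (31/3,6); v=(-1,-3)
6. t=2 → B at (25/3,0); v=(-1,3)
7. t=2 → T at (19/3,6); v=(-1,-3)
8. t=2 → B at (13/3,0); v=(-1,3)

Final position: (13/3,0)
Wall sequence: BTBRTBTB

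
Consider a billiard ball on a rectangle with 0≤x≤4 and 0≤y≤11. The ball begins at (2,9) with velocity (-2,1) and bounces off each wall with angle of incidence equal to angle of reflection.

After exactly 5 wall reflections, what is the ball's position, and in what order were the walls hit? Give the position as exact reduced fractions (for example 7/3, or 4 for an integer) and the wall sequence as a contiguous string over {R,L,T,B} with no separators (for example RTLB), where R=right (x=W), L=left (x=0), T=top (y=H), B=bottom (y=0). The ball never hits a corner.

1. t=1 → L at (0,10); v=(2,1)
2. t=1 → T at (2,11); v=(2,-1)
3. t=1 → R at (4,10); v=(-2,-1)
4. t=2 → L at (0,8); v=(2,-1)
5. t=2 → R at (4,6); v=(-2,-1)

Final position: (4,6)
Wall sequence: LTRLR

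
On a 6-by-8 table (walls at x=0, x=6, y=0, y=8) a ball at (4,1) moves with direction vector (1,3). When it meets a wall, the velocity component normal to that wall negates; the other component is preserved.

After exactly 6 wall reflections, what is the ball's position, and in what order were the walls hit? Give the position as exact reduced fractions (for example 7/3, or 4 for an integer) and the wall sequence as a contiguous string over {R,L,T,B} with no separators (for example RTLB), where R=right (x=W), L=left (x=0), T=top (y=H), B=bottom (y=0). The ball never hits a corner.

Final position: (7/3,0)
Wall sequence: RTBTLB

1. t=2 → R at (6,7); v=(-1,3)
2. t=1/3 → T at (17/3,8); v=(-1,-3)
3. t=8/3 → B at (3,0); v=(-1,3)
4. t=8/3 → T at (1/3,8); v=(-1,-3)
5. t=1/3 → L at (0,7); v=(1,-3)
6. t=7/3 → B at (7/3,0); v=(1,3)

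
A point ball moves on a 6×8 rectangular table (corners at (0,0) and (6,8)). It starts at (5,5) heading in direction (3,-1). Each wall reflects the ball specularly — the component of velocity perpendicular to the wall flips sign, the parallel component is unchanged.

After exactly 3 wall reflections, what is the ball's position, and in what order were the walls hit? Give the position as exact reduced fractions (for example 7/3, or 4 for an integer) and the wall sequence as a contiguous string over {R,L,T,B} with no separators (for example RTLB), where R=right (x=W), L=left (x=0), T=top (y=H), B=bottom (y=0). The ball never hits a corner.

1. t=1/3 → R at (6,14/3); v=(-3,-1)
2. t=2 → L at (0,8/3); v=(3,-1)
3. t=2 → R at (6,2/3); v=(-3,-1)

Final position: (6,2/3)
Wall sequence: RLR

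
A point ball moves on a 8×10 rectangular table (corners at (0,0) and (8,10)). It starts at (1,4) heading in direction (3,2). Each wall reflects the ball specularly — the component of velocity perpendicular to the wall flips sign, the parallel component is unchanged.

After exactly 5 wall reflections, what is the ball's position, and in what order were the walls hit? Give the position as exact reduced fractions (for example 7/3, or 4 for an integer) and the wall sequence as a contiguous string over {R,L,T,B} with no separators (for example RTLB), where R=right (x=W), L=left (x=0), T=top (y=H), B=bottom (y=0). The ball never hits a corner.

Final position: (7,0)
Wall sequence: RTLRB

1. t=7/3 → R at (8,26/3); v=(-3,2)
2. t=2/3 → T at (6,10); v=(-3,-2)
3. t=2 → L at (0,6); v=(3,-2)
4. t=8/3 → R at (8,2/3); v=(-3,-2)
5. t=1/3 → B at (7,0); v=(-3,2)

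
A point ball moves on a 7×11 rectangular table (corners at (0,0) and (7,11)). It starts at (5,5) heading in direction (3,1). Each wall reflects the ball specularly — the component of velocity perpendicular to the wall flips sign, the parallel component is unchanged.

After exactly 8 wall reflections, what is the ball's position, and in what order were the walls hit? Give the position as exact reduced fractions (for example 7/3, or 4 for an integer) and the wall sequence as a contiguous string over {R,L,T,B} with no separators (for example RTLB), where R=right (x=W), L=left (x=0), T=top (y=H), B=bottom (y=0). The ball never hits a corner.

1. t=2/3 → R at (7,17/3); v=(-3,1)
2. t=7/3 → L at (0,8); v=(3,1)
3. t=7/3 → R at (7,31/3); v=(-3,1)
4. t=2/3 → T at (5,11); v=(-3,-1)
5. t=5/3 → L at (0,28/3); v=(3,-1)
6. t=7/3 → R at (7,7); v=(-3,-1)
7. t=7/3 → L at (0,14/3); v=(3,-1)
8. t=7/3 → R at (7,7/3); v=(-3,-1)

Final position: (7,7/3)
Wall sequence: RLRTLRLR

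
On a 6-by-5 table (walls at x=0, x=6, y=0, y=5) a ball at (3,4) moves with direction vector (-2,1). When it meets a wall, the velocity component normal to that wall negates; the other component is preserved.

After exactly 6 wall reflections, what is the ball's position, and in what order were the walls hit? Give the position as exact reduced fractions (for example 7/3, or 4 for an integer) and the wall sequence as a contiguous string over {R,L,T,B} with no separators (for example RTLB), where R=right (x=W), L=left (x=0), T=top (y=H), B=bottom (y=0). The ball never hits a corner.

Final position: (6,9/2)
Wall sequence: TLRBLR

1. t=1 → T at (1,5); v=(-2,-1)
2. t=1/2 → L at (0,9/2); v=(2,-1)
3. t=3 → R at (6,3/2); v=(-2,-1)
4. t=3/2 → B at (3,0); v=(-2,1)
5. t=3/2 → L at (0,3/2); v=(2,1)
6. t=3 → R at (6,9/2); v=(-2,1)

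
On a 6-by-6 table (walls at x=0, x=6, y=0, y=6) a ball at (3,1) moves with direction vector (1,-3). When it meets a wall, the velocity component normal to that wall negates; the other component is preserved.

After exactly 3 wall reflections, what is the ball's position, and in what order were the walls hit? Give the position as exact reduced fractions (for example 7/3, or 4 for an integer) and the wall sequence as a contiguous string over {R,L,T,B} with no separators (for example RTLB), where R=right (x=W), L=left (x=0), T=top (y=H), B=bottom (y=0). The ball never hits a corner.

1. t=1/3 → B at (10/3,0); v=(1,3)
2. t=2 → T at (16/3,6); v=(1,-3)
3. t=2/3 → R at (6,4); v=(-1,-3)

Final position: (6,4)
Wall sequence: BTR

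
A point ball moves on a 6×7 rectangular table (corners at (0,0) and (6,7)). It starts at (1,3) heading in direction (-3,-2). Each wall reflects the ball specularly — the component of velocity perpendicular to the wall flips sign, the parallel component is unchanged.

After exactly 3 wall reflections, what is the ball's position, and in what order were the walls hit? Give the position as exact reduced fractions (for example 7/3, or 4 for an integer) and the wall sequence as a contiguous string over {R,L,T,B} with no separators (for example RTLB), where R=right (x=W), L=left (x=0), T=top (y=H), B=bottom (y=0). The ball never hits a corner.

Final position: (6,5/3)
Wall sequence: LBR

1. t=1/3 → L at (0,7/3); v=(3,-2)
2. t=7/6 → B at (7/2,0); v=(3,2)
3. t=5/6 → R at (6,5/3); v=(-3,2)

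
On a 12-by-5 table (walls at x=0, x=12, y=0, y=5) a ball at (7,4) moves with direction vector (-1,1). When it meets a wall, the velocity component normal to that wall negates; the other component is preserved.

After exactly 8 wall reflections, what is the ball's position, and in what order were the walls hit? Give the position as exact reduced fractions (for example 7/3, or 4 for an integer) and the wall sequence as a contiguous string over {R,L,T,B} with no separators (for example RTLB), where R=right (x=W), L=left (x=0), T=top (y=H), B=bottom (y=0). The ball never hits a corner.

1. t=1 → T at (6,5); v=(-1,-1)
2. t=5 → B at (1,0); v=(-1,1)
3. t=1 → L at (0,1); v=(1,1)
4. t=4 → T at (4,5); v=(1,-1)
5. t=5 → B at (9,0); v=(1,1)
6. t=3 → R at (12,3); v=(-1,1)
7. t=2 → T at (10,5); v=(-1,-1)
8. t=5 → B at (5,0); v=(-1,1)

Final position: (5,0)
Wall sequence: TBLTBRTB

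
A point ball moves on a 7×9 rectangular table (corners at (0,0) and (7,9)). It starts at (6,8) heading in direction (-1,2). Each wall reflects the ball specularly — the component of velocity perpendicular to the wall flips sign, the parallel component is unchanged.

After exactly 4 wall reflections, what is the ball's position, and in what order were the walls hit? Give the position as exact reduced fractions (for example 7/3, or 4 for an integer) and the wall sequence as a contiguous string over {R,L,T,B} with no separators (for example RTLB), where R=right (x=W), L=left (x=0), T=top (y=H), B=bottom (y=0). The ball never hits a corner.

1. t=1/2 → T at (11/2,9); v=(-1,-2)
2. t=9/2 → B at (1,0); v=(-1,2)
3. t=1 → L at (0,2); v=(1,2)
4. t=7/2 → T at (7/2,9); v=(1,-2)

Final position: (7/2,9)
Wall sequence: TBLT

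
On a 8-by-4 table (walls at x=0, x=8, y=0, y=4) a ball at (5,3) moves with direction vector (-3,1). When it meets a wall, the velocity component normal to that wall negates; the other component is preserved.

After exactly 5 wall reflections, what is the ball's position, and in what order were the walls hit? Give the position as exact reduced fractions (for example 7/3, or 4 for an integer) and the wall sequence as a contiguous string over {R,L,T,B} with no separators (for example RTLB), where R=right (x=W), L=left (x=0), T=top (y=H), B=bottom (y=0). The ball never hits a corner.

Final position: (0,2)
Wall sequence: TLRBL

1. t=1 → T at (2,4); v=(-3,-1)
2. t=2/3 → L at (0,10/3); v=(3,-1)
3. t=8/3 → R at (8,2/3); v=(-3,-1)
4. t=2/3 → B at (6,0); v=(-3,1)
5. t=2 → L at (0,2); v=(3,1)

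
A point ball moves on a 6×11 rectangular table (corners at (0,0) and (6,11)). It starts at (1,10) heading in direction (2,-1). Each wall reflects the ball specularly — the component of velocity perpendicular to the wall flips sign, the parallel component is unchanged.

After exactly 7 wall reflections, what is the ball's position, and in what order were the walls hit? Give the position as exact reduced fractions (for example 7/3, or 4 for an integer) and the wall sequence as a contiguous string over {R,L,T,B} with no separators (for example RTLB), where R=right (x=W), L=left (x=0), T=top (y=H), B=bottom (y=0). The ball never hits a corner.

Final position: (0,15/2)
Wall sequence: RLRBLRL

1. t=5/2 → R at (6,15/2); v=(-2,-1)
2. t=3 → L at (0,9/2); v=(2,-1)
3. t=3 → R at (6,3/2); v=(-2,-1)
4. t=3/2 → B at (3,0); v=(-2,1)
5. t=3/2 → L at (0,3/2); v=(2,1)
6. t=3 → R at (6,9/2); v=(-2,1)
7. t=3 → L at (0,15/2); v=(2,1)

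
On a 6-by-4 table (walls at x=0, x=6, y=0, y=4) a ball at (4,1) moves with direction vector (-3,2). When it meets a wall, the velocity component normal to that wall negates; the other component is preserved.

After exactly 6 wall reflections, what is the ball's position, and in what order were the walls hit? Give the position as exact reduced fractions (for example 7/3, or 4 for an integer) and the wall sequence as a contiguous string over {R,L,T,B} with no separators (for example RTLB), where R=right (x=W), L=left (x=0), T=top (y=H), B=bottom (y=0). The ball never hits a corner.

Final position: (1/2,4)
Wall sequence: LTRBLT

1. t=4/3 → L at (0,11/3); v=(3,2)
2. t=1/6 → T at (1/2,4); v=(3,-2)
3. t=11/6 → R at (6,1/3); v=(-3,-2)
4. t=1/6 → B at (11/2,0); v=(-3,2)
5. t=11/6 → L at (0,11/3); v=(3,2)
6. t=1/6 → T at (1/2,4); v=(3,-2)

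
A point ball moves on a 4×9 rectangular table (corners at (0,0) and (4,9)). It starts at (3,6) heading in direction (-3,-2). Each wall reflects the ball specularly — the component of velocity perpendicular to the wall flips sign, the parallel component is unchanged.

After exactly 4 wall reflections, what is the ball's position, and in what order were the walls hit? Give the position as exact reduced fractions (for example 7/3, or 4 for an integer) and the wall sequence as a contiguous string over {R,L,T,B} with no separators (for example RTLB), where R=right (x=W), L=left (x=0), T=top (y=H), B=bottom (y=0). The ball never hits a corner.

Final position: (0,4/3)
Wall sequence: LRBL

1. t=1 → L at (0,4); v=(3,-2)
2. t=4/3 → R at (4,4/3); v=(-3,-2)
3. t=2/3 → B at (2,0); v=(-3,2)
4. t=2/3 → L at (0,4/3); v=(3,2)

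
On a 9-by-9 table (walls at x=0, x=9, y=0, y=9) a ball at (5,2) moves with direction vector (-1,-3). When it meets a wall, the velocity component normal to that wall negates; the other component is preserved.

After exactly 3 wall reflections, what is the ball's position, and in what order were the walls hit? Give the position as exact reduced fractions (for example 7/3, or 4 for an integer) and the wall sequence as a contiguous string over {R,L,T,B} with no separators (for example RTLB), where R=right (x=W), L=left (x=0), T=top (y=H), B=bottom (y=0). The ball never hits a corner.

Final position: (0,5)
Wall sequence: BTL

1. t=2/3 → B at (13/3,0); v=(-1,3)
2. t=3 → T at (4/3,9); v=(-1,-3)
3. t=4/3 → L at (0,5); v=(1,-3)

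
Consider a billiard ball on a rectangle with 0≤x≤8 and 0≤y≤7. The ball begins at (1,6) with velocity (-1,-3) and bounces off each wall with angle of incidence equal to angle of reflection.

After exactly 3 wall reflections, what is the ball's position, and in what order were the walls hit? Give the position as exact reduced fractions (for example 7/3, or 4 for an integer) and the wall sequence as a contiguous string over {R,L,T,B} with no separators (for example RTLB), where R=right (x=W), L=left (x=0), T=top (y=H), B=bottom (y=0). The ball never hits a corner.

1. t=1 → L at (0,3); v=(1,-3)
2. t=1 → B at (1,0); v=(1,3)
3. t=7/3 → T at (10/3,7); v=(1,-3)

Final position: (10/3,7)
Wall sequence: LBT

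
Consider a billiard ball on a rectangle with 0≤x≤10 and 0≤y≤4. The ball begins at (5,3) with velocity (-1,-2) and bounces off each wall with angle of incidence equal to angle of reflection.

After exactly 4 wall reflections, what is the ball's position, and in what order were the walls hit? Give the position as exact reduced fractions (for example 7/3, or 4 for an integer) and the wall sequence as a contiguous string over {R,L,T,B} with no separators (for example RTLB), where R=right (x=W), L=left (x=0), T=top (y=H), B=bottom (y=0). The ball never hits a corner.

Final position: (1/2,0)
Wall sequence: BTLB

1. t=3/2 → B at (7/2,0); v=(-1,2)
2. t=2 → T at (3/2,4); v=(-1,-2)
3. t=3/2 → L at (0,1); v=(1,-2)
4. t=1/2 → B at (1/2,0); v=(1,2)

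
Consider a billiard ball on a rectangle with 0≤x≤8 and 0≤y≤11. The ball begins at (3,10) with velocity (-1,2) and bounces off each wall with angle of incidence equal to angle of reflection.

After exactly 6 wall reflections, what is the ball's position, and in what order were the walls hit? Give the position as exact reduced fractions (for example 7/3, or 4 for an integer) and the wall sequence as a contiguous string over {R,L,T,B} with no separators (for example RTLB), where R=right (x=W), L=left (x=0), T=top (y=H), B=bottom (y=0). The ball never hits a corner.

1. t=1/2 → T at (5/2,11); v=(-1,-2)
2. t=5/2 → L at (0,6); v=(1,-2)
3. t=3 → B at (3,0); v=(1,2)
4. t=5 → R at (8,10); v=(-1,2)
5. t=1/2 → T at (15/2,11); v=(-1,-2)
6. t=11/2 → B at (2,0); v=(-1,2)

Final position: (2,0)
Wall sequence: TLBRTB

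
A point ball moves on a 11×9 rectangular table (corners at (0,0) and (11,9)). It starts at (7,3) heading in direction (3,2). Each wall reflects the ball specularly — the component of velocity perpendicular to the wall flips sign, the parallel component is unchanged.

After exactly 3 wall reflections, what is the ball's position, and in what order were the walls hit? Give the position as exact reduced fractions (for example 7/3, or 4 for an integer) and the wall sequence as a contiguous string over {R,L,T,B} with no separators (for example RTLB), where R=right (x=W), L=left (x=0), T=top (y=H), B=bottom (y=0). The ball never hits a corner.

Final position: (0,5)
Wall sequence: RTL

1. t=4/3 → R at (11,17/3); v=(-3,2)
2. t=5/3 → T at (6,9); v=(-3,-2)
3. t=2 → L at (0,5); v=(3,-2)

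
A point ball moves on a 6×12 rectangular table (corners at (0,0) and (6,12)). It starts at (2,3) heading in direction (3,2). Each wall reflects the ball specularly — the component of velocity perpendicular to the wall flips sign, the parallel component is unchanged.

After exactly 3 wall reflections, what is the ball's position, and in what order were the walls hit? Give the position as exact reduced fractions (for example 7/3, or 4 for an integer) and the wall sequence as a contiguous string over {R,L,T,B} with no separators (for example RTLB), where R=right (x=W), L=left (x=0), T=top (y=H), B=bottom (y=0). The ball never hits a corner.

Final position: (7/2,12)
Wall sequence: RLT

1. t=4/3 → R at (6,17/3); v=(-3,2)
2. t=2 → L at (0,29/3); v=(3,2)
3. t=7/6 → T at (7/2,12); v=(3,-2)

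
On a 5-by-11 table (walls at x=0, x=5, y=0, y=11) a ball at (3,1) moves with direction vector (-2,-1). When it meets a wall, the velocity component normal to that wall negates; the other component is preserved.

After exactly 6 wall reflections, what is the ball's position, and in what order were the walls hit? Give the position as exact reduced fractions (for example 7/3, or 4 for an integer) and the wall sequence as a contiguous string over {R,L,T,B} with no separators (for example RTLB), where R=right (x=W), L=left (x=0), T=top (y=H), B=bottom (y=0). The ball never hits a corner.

1. t=1 → B at (1,0); v=(-2,1)
2. t=1/2 → L at (0,1/2); v=(2,1)
3. t=5/2 → R at (5,3); v=(-2,1)
4. t=5/2 → L at (0,11/2); v=(2,1)
5. t=5/2 → R at (5,8); v=(-2,1)
6. t=5/2 → L at (0,21/2); v=(2,1)

Final position: (0,21/2)
Wall sequence: BLRLRL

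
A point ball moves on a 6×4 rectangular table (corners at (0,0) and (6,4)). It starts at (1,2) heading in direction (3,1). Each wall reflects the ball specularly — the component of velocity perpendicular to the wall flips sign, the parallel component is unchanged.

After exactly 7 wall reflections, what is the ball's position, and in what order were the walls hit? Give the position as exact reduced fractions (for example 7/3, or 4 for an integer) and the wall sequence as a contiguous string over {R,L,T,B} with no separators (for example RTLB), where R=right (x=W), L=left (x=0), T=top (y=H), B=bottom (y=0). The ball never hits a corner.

Final position: (6,11/3)
Wall sequence: RTLRBLR

1. t=5/3 → R at (6,11/3); v=(-3,1)
2. t=1/3 → T at (5,4); v=(-3,-1)
3. t=5/3 → L at (0,7/3); v=(3,-1)
4. t=2 → R at (6,1/3); v=(-3,-1)
5. t=1/3 → B at (5,0); v=(-3,1)
6. t=5/3 → L at (0,5/3); v=(3,1)
7. t=2 → R at (6,11/3); v=(-3,1)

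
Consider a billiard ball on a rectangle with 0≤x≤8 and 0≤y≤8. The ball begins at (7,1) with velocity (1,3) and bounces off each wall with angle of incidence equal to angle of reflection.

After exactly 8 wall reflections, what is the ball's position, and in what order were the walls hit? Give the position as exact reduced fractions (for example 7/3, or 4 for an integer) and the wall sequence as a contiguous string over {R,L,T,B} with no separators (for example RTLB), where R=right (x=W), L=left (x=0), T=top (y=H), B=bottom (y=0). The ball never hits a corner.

1. t=1 → R at (8,4); v=(-1,3)
2. t=4/3 → T at (20/3,8); v=(-1,-3)
3. t=8/3 → B at (4,0); v=(-1,3)
4. t=8/3 → T at (4/3,8); v=(-1,-3)
5. t=4/3 → L at (0,4); v=(1,-3)
6. t=4/3 → B at (4/3,0); v=(1,3)
7. t=8/3 → T at (4,8); v=(1,-3)
8. t=8/3 → B at (20/3,0); v=(1,3)

Final position: (20/3,0)
Wall sequence: RTBTLBTB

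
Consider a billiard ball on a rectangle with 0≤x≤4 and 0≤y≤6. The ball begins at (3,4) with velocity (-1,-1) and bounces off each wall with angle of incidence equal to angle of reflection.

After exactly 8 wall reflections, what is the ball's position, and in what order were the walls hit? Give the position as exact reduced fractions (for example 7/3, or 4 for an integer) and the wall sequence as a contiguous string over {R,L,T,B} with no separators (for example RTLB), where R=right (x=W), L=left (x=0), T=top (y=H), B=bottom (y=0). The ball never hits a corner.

1. t=3 → L at (0,1); v=(1,-1)
2. t=1 → B at (1,0); v=(1,1)
3. t=3 → R at (4,3); v=(-1,1)
4. t=3 → T at (1,6); v=(-1,-1)
5. t=1 → L at (0,5); v=(1,-1)
6. t=4 → R at (4,1); v=(-1,-1)
7. t=1 → B at (3,0); v=(-1,1)
8. t=3 → L at (0,3); v=(1,1)

Final position: (0,3)
Wall sequence: LBRTLRBL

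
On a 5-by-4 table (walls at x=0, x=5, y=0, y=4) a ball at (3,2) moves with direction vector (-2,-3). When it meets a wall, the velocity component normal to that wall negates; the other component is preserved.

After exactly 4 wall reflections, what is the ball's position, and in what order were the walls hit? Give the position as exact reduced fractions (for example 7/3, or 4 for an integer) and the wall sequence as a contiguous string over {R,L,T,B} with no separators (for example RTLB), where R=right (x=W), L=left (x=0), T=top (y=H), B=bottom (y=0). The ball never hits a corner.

Final position: (11/3,0)
Wall sequence: BLTB

1. t=2/3 → B at (5/3,0); v=(-2,3)
2. t=5/6 → L at (0,5/2); v=(2,3)
3. t=1/2 → T at (1,4); v=(2,-3)
4. t=4/3 → B at (11/3,0); v=(2,3)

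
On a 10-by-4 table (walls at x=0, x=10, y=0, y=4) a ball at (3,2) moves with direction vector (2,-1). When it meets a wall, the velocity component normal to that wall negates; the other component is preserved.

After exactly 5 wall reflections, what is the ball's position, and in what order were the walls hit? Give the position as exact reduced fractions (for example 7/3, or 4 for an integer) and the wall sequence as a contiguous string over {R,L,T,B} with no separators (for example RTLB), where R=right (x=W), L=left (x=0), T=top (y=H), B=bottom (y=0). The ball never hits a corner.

1. t=2 → B at (7,0); v=(2,1)
2. t=3/2 → R at (10,3/2); v=(-2,1)
3. t=5/2 → T at (5,4); v=(-2,-1)
4. t=5/2 → L at (0,3/2); v=(2,-1)
5. t=3/2 → B at (3,0); v=(2,1)

Final position: (3,0)
Wall sequence: BRTLB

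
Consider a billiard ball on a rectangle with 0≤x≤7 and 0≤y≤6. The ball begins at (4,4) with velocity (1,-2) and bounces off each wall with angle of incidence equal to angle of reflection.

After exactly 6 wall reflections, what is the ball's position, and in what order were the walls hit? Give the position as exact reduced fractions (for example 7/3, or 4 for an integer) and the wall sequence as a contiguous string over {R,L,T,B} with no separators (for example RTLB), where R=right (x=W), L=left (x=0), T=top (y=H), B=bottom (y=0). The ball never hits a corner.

Final position: (1,6)
Wall sequence: BRTBLT

1. t=2 → B at (6,0); v=(1,2)
2. t=1 → R at (7,2); v=(-1,2)
3. t=2 → T at (5,6); v=(-1,-2)
4. t=3 → B at (2,0); v=(-1,2)
5. t=2 → L at (0,4); v=(1,2)
6. t=1 → T at (1,6); v=(1,-2)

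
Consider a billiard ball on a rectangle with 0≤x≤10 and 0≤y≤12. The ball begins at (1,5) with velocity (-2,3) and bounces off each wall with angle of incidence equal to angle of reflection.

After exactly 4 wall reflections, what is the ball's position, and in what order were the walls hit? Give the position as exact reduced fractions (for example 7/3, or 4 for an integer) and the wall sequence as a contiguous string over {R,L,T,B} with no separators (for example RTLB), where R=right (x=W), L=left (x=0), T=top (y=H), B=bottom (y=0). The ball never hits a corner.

Final position: (25/3,0)
Wall sequence: LTRB

1. t=1/2 → L at (0,13/2); v=(2,3)
2. t=11/6 → T at (11/3,12); v=(2,-3)
3. t=19/6 → R at (10,5/2); v=(-2,-3)
4. t=5/6 → B at (25/3,0); v=(-2,3)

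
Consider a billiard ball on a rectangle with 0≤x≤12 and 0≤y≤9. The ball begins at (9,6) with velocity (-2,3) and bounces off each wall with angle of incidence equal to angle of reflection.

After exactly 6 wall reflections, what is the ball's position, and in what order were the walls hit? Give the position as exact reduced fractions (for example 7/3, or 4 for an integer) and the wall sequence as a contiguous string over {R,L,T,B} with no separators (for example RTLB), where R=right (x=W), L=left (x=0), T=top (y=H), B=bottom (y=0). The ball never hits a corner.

1. t=1 → T at (7,9); v=(-2,-3)
2. t=3 → B at (1,0); v=(-2,3)
3. t=1/2 → L at (0,3/2); v=(2,3)
4. t=5/2 → T at (5,9); v=(2,-3)
5. t=3 → B at (11,0); v=(2,3)
6. t=1/2 → R at (12,3/2); v=(-2,3)

Final position: (12,3/2)
Wall sequence: TBLTBR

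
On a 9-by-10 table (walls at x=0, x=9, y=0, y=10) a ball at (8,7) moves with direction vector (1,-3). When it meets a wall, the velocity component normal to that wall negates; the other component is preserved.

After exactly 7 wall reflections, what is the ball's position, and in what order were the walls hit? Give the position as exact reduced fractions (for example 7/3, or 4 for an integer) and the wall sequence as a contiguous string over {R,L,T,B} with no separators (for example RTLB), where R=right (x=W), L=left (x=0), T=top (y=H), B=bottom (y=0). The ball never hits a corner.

Final position: (17/3,0)
Wall sequence: RBTBLTB

1. t=1 → R at (9,4); v=(-1,-3)
2. t=4/3 → B at (23/3,0); v=(-1,3)
3. t=10/3 → T at (13/3,10); v=(-1,-3)
4. t=10/3 → B at (1,0); v=(-1,3)
5. t=1 → L at (0,3); v=(1,3)
6. t=7/3 → T at (7/3,10); v=(1,-3)
7. t=10/3 → B at (17/3,0); v=(1,3)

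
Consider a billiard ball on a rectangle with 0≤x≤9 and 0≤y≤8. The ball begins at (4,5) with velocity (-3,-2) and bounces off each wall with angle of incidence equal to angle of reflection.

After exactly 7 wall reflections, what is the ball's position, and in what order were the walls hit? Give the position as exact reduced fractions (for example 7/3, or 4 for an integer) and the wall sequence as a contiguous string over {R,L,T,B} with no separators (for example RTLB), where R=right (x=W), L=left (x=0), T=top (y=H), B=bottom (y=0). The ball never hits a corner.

1. t=4/3 → L at (0,7/3); v=(3,-2)
2. t=7/6 → B at (7/2,0); v=(3,2)
3. t=11/6 → R at (9,11/3); v=(-3,2)
4. t=13/6 → T at (5/2,8); v=(-3,-2)
5. t=5/6 → L at (0,19/3); v=(3,-2)
6. t=3 → R at (9,1/3); v=(-3,-2)
7. t=1/6 → B at (17/2,0); v=(-3,2)

Final position: (17/2,0)
Wall sequence: LBRTLRB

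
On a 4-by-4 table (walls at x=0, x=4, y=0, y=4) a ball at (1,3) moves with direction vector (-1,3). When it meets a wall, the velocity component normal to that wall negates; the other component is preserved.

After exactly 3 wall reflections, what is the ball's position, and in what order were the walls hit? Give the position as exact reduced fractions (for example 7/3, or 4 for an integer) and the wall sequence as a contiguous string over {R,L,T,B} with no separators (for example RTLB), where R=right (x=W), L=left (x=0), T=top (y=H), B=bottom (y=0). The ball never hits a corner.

Final position: (2/3,0)
Wall sequence: TLB

1. t=1/3 → T at (2/3,4); v=(-1,-3)
2. t=2/3 → L at (0,2); v=(1,-3)
3. t=2/3 → B at (2/3,0); v=(1,3)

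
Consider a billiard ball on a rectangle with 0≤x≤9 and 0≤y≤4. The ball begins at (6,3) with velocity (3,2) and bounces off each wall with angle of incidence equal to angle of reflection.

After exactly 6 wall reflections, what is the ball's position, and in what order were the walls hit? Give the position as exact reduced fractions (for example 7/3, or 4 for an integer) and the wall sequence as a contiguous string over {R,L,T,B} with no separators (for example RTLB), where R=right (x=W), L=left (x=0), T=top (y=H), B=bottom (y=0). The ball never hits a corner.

Final position: (15/2,0)
Wall sequence: TRBLTB

1. t=1/2 → T at (15/2,4); v=(3,-2)
2. t=1/2 → R at (9,3); v=(-3,-2)
3. t=3/2 → B at (9/2,0); v=(-3,2)
4. t=3/2 → L at (0,3); v=(3,2)
5. t=1/2 → T at (3/2,4); v=(3,-2)
6. t=2 → B at (15/2,0); v=(3,2)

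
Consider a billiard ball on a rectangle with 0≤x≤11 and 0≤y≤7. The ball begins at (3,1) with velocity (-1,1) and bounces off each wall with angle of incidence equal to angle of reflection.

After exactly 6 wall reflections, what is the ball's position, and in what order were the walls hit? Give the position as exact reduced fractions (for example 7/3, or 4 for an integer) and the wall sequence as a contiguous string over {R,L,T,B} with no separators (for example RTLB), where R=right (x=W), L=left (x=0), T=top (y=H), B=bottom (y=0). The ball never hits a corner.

Final position: (0,2)
Wall sequence: LTBRTL

1. t=3 → L at (0,4); v=(1,1)
2. t=3 → T at (3,7); v=(1,-1)
3. t=7 → B at (10,0); v=(1,1)
4. t=1 → R at (11,1); v=(-1,1)
5. t=6 → T at (5,7); v=(-1,-1)
6. t=5 → L at (0,2); v=(1,-1)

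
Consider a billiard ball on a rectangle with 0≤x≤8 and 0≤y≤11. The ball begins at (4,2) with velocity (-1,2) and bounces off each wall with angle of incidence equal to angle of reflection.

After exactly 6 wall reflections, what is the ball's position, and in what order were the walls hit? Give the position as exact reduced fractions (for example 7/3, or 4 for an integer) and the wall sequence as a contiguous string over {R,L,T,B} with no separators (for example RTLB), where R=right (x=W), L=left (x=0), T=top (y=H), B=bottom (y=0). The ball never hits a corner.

Final position: (0,2)
Wall sequence: LTBRTL

1. t=4 → L at (0,10); v=(1,2)
2. t=1/2 → T at (1/2,11); v=(1,-2)
3. t=11/2 → B at (6,0); v=(1,2)
4. t=2 → R at (8,4); v=(-1,2)
5. t=7/2 → T at (9/2,11); v=(-1,-2)
6. t=9/2 → L at (0,2); v=(1,-2)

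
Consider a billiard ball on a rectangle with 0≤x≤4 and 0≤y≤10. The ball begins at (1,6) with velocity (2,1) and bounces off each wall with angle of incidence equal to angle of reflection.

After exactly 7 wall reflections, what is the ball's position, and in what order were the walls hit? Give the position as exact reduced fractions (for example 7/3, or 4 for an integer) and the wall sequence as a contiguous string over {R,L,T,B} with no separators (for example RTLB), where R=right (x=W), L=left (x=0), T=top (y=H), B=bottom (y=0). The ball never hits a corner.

1. t=3/2 → R at (4,15/2); v=(-2,1)
2. t=2 → L at (0,19/2); v=(2,1)
3. t=1/2 → T at (1,10); v=(2,-1)
4. t=3/2 → R at (4,17/2); v=(-2,-1)
5. t=2 → L at (0,13/2); v=(2,-1)
6. t=2 → R at (4,9/2); v=(-2,-1)
7. t=2 → L at (0,5/2); v=(2,-1)

Final position: (0,5/2)
Wall sequence: RLTRLRL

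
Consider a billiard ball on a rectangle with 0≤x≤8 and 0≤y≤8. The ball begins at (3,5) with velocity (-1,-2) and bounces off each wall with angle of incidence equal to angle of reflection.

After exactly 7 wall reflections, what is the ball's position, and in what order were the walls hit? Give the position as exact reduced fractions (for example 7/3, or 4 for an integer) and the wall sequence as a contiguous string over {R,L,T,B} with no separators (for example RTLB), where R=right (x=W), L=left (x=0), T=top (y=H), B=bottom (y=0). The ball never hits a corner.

1. t=5/2 → B at (1/2,0); v=(-1,2)
2. t=1/2 → L at (0,1); v=(1,2)
3. t=7/2 → T at (7/2,8); v=(1,-2)
4. t=4 → B at (15/2,0); v=(1,2)
5. t=1/2 → R at (8,1); v=(-1,2)
6. t=7/2 → T at (9/2,8); v=(-1,-2)
7. t=4 → B at (1/2,0); v=(-1,2)

Final position: (1/2,0)
Wall sequence: BLTBRTB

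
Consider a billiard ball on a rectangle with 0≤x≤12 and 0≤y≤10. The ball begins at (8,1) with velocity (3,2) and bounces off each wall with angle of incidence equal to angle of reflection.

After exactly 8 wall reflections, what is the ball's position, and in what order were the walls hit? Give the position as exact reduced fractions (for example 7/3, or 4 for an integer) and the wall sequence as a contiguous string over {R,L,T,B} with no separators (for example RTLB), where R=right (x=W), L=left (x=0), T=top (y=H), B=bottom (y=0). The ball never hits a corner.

1. t=4/3 → R at (12,11/3); v=(-3,2)
2. t=19/6 → T at (5/2,10); v=(-3,-2)
3. t=5/6 → L at (0,25/3); v=(3,-2)
4. t=4 → R at (12,1/3); v=(-3,-2)
5. t=1/6 → B at (23/2,0); v=(-3,2)
6. t=23/6 → L at (0,23/3); v=(3,2)
7. t=7/6 → T at (7/2,10); v=(3,-2)
8. t=17/6 → R at (12,13/3); v=(-3,-2)

Final position: (12,13/3)
Wall sequence: RTLRBLTR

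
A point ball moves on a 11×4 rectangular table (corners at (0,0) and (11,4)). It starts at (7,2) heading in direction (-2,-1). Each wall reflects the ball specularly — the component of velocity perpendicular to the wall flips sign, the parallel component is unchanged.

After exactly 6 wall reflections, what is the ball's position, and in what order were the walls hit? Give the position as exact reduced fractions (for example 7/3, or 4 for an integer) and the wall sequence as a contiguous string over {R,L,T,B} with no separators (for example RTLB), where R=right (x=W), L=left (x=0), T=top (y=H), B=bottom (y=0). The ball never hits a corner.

Final position: (1,4)
Wall sequence: BLTRBT

1. t=2 → B at (3,0); v=(-2,1)
2. t=3/2 → L at (0,3/2); v=(2,1)
3. t=5/2 → T at (5,4); v=(2,-1)
4. t=3 → R at (11,1); v=(-2,-1)
5. t=1 → B at (9,0); v=(-2,1)
6. t=4 → T at (1,4); v=(-2,-1)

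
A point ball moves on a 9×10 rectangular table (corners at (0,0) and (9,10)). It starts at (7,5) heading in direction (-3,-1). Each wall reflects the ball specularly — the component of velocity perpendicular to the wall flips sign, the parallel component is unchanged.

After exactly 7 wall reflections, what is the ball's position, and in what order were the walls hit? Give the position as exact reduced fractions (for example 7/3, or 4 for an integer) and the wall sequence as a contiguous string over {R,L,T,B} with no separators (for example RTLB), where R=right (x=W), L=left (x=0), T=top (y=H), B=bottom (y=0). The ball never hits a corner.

Final position: (2,10)
Wall sequence: LBRLRLT

1. t=7/3 → L at (0,8/3); v=(3,-1)
2. t=8/3 → B at (8,0); v=(3,1)
3. t=1/3 → R at (9,1/3); v=(-3,1)
4. t=3 → L at (0,10/3); v=(3,1)
5. t=3 → R at (9,19/3); v=(-3,1)
6. t=3 → L at (0,28/3); v=(3,1)
7. t=2/3 → T at (2,10); v=(3,-1)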